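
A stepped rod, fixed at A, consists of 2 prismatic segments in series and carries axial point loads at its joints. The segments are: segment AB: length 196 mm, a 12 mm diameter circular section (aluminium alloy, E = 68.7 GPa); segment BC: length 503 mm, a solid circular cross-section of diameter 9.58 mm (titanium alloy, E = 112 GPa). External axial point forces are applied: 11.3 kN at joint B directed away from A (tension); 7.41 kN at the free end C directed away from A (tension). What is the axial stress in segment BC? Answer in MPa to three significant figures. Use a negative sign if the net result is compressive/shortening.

103 MPa

Internal axial forces (sectioning from the free end, tension +): N_BC = 7.41 kN, N_AB = 18.71 kN.
A_BC = 72.08 mm².
σ_BC = N_BC/A_BC = 7410/72.08 = 102.8 MPa.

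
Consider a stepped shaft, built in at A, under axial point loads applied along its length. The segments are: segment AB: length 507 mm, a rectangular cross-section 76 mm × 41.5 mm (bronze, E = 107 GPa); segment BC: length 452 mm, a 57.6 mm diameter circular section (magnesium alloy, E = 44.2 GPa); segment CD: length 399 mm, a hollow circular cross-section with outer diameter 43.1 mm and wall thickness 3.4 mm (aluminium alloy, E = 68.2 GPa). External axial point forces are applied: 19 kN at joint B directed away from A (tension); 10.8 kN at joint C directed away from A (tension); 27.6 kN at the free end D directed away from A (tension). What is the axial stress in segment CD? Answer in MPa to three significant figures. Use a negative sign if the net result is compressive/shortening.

65.1 MPa

Internal axial forces (sectioning from the free end, tension +): N_CD = 27.6 kN, N_BC = 38.4 kN, N_AB = 57.4 kN.
A_CD = 424.1 mm².
σ_CD = N_CD/A_CD = 27600/424.1 = 65.09 MPa.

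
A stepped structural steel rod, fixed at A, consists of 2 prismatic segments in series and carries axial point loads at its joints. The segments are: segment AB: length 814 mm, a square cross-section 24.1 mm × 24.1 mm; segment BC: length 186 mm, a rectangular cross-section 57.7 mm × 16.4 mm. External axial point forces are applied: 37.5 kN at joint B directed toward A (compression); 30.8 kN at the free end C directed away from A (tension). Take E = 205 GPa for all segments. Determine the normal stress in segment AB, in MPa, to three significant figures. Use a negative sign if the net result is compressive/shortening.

Internal axial forces (sectioning from the free end, tension +): N_BC = 30.8 kN, N_AB = -6.7 kN.
A_AB = 580.8 mm².
σ_AB = N_AB/A_AB = -6700/580.8 = -11.54 MPa.

-11.5 MPa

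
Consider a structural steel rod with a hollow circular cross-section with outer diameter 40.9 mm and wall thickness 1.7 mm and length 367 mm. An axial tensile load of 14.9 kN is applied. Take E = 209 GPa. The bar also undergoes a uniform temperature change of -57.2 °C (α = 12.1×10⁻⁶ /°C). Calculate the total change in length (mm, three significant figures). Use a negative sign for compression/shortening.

-0.129 mm

A = 209.4 mm².
δ_mech = NL/(AE) = 14900·367/(209.4·209000) = 0.125 mm.
δ_thermal = αLΔT = 12.1e-6·367·-57.2 = -0.254 mm.
δ = δ_mech + δ_thermal = -0.129 mm.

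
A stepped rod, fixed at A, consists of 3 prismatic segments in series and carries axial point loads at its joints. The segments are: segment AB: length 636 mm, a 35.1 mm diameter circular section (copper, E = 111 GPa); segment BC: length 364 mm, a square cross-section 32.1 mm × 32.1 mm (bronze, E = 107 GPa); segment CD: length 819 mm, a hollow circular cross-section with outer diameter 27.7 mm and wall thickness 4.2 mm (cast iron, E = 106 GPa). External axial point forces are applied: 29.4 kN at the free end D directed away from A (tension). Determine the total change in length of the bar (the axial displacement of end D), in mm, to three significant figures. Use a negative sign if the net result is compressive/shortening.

Internal axial forces (sectioning from the free end, tension +): N_CD = 29.4 kN, N_BC = 29.4 kN, N_AB = 29.4 kN.
A_AB = 967.6 mm².
A_BC = 1030 mm².
A_CD = 310.1 mm².
δ_AB = 29400·636/(967.6·111000) = 0.1741 mm
δ_BC = 29400·364/(1030·107000) = 0.09706 mm
δ_CD = 29400·819/(310.1·106000) = 0.7326 mm
δ = Σδ_i = 1.004 mm.

1.00 mm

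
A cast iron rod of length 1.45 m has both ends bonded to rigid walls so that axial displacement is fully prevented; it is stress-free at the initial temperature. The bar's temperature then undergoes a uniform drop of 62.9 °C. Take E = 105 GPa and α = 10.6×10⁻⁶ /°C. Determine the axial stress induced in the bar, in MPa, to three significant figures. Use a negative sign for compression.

70.0 MPa

Free thermal expansion αLΔT = 10.6e-6 · 1450 · -62.9 = -0.9668 mm.
The walls impose strain ε = −(-0.9668)/1450 = 6.6674e-04; σ = Eε = 105000 · 6.6674e-04 = 70.01 MPa.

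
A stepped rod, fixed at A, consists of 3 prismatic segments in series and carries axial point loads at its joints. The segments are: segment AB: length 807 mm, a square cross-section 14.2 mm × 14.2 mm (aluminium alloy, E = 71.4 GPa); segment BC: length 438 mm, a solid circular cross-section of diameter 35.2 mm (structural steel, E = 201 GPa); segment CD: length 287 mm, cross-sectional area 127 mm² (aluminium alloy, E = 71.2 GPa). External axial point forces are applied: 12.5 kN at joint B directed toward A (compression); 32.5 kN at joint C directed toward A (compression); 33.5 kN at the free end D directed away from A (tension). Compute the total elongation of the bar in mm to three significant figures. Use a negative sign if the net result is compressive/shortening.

0.421 mm

Internal axial forces (sectioning from the free end, tension +): N_CD = 33.5 kN, N_BC = 1 kN, N_AB = -11.5 kN.
A_AB = 201.6 mm².
A_BC = 973.1 mm².
δ_AB = -11500·807/(201.6·71400) = -0.6446 mm
δ_BC = 1000·438/(973.1·201000) = 0.002239 mm
δ_CD = 33500·287/(127·71200) = 1.063 mm
δ = Σδ_i = 0.4209 mm.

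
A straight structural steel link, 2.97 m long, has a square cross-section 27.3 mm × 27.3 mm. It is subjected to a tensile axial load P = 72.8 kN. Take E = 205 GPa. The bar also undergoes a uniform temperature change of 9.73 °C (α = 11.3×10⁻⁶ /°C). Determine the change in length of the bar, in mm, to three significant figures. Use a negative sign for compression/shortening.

A = 745.3 mm².
δ_mech = NL/(AE) = 72800·2970/(745.3·205000) = 1.415 mm.
δ_thermal = αLΔT = 11.3e-6·2970·9.73 = 0.3265 mm.
δ = δ_mech + δ_thermal = 1.742 mm.

1.74 mm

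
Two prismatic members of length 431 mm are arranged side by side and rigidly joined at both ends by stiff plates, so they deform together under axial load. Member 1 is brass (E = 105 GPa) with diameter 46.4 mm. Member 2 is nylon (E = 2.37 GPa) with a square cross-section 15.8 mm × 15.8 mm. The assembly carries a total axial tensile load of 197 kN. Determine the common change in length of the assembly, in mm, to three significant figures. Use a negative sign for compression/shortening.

A_1 = 1691 mm².
A_2 = 249.6 mm².
Equal strain + equilibrium ⇒ each member carries load in proportion to AE: A₁E₁ = 177500000 N, A₂E₂ = 591600 N, ΣAE = 178100000 N.
δ = PL/ΣAE = 197000·431/178100000 = 0.4766 mm.

0.477 mm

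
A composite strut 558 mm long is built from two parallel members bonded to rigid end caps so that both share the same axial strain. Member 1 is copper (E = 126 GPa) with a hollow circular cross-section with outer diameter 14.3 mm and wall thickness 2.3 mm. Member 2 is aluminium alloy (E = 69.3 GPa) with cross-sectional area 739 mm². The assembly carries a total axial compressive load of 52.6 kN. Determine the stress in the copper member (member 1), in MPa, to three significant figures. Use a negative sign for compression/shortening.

A_1 = 86.71 mm².
Equal strain + equilibrium ⇒ each member carries load in proportion to AE: A₁E₁ = 10930000 N, A₂E₂ = 51210000 N, ΣAE = 62140000 N.
σ₁ = P·E₁/ΣAE = -52600·126000/62140000 = -106.7 MPa.

-107 MPa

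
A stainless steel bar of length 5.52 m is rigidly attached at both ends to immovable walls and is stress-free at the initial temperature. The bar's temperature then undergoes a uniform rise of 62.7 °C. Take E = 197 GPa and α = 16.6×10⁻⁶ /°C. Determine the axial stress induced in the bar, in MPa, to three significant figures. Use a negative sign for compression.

-205 MPa

Free thermal expansion αLΔT = 16.6e-6 · 5520 · 62.7 = 5.745 mm.
The walls impose strain ε = −(5.745)/5520 = -1.0408e-03; σ = Eε = 197000 · -1.0408e-03 = -205 MPa.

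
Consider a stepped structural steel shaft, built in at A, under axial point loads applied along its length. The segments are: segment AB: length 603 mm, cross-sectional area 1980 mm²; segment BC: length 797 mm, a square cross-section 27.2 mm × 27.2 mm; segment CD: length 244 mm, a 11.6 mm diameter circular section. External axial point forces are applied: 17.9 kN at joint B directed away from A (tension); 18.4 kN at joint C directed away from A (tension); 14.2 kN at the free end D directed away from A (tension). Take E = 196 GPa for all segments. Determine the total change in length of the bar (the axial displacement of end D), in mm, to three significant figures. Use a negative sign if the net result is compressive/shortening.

Internal axial forces (sectioning from the free end, tension +): N_CD = 14.2 kN, N_BC = 32.6 kN, N_AB = 50.5 kN.
A_BC = 739.8 mm².
A_CD = 105.7 mm².
δ_AB = 50500·603/(1980·196000) = 0.07847 mm
δ_BC = 32600·797/(739.8·196000) = 0.1792 mm
δ_CD = 14200·244/(105.7·196000) = 0.1673 mm
δ = Σδ_i = 0.4249 mm.

0.425 mm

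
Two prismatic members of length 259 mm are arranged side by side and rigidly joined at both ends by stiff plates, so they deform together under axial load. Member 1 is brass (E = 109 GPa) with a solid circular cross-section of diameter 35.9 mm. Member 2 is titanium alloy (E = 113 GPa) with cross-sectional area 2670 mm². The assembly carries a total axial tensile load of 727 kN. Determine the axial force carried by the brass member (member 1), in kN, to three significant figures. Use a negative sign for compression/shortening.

A_1 = 1012 mm².
Equal strain + equilibrium ⇒ each member carries load in proportion to AE: A₁E₁ = 110300000 N, A₂E₂ = 301700000 N, ΣAE = 412000000 N.
F₁ = P·A₁E₁/ΣAE = 727000·110300000/412000000 = 194700 N.

195 kN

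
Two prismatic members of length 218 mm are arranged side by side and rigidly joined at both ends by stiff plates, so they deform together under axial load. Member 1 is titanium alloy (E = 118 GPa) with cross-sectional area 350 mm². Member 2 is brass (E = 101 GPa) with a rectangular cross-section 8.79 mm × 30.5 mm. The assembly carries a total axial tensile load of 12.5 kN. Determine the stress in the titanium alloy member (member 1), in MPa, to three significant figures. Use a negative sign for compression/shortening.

A_2 = 268.1 mm².
Equal strain + equilibrium ⇒ each member carries load in proportion to AE: A₁E₁ = 41300000 N, A₂E₂ = 27080000 N, ΣAE = 68380000 N.
σ₁ = P·E₁/ΣAE = 12500·118000/68380000 = 21.57 MPa.

21.6 MPa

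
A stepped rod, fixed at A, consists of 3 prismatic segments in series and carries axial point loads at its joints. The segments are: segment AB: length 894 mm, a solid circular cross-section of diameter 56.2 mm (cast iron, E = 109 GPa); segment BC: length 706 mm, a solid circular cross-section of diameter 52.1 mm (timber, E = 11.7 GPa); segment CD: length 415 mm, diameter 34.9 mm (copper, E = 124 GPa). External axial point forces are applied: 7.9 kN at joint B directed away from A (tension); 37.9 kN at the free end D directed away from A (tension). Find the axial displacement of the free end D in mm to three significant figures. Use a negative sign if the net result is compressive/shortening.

Internal axial forces (sectioning from the free end, tension +): N_CD = 37.9 kN, N_BC = 37.9 kN, N_AB = 45.8 kN.
A_AB = 2481 mm².
A_BC = 2132 mm².
A_CD = 956.6 mm².
δ_AB = 45800·894/(2481·109000) = 0.1514 mm
δ_BC = 37900·706/(2132·11700) = 1.073 mm
δ_CD = 37900·415/(956.6·124000) = 0.1326 mm
δ = Σδ_i = 1.357 mm.

1.36 mm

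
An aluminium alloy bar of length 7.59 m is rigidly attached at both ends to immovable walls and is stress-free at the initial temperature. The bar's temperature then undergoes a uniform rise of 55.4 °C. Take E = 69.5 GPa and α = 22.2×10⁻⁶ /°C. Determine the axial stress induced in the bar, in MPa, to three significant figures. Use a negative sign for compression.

Free thermal expansion αLΔT = 22.2e-6 · 7590 · 55.4 = 9.335 mm.
The walls impose strain ε = −(9.335)/7590 = -1.2299e-03; σ = Eε = 69500 · -1.2299e-03 = -85.48 MPa.

-85.5 MPa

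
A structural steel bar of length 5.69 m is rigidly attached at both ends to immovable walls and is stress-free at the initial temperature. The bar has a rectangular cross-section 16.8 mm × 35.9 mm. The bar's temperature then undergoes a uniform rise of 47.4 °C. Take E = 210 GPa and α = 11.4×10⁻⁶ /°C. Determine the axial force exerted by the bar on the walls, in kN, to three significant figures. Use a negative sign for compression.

-68.4 kN

Free thermal expansion αLΔT = 11.4e-6 · 5690 · 47.4 = 3.075 mm.
The walls impose strain ε = −(3.075)/5690 = -5.4036e-04; σ = Eε = 210000 · -5.4036e-04 = -113.5 MPa.
Wall reaction R = σ·A = -113.5·603.1 = -68440 N = -68.44 kN.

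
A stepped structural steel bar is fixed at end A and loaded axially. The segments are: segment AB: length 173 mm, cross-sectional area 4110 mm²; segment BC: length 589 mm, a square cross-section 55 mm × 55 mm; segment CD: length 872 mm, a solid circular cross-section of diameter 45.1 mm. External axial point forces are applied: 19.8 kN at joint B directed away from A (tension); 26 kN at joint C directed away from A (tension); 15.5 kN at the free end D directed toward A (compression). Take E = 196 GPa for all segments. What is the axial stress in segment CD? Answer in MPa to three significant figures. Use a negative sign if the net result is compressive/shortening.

Internal axial forces (sectioning from the free end, tension +): N_CD = -15.5 kN, N_BC = 10.5 kN, N_AB = 30.3 kN.
A_CD = 1598 mm².
σ_CD = N_CD/A_CD = -15500/1598 = -9.703 MPa.

-9.70 MPa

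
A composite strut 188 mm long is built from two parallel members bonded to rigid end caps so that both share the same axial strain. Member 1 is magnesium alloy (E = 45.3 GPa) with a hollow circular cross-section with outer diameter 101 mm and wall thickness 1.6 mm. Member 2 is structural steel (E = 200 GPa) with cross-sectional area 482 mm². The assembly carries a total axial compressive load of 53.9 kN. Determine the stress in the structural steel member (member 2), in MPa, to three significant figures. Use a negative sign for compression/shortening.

A_1 = 499.6 mm².
Equal strain + equilibrium ⇒ each member carries load in proportion to AE: A₁E₁ = 22630000 N, A₂E₂ = 96400000 N, ΣAE = 119000000 N.
σ₂ = P·E₂/ΣAE = -53900·200000/119000000 = -90.56 MPa.

-90.6 MPa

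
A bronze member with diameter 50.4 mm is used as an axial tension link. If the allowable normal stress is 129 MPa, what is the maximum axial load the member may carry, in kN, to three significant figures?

A = 1995 mm².
P_max = σ_allow · A = 129 · 1995 = 257400 N = 257.4 kN.

257 kN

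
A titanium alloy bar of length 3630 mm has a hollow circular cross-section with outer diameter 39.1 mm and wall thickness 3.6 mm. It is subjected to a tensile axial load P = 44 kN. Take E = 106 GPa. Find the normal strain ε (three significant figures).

A = 401.5 mm².
σ = N/A = 109.6 MPa; ε = σ/E = 109.6/106000 = 1.034e-03.

0.00103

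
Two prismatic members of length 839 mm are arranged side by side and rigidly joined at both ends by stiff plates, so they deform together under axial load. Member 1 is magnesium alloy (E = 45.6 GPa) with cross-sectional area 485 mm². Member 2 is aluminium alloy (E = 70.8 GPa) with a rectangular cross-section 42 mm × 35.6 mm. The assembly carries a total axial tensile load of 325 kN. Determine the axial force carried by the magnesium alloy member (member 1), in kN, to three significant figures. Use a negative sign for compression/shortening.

A_2 = 1495 mm².
Equal strain + equilibrium ⇒ each member carries load in proportion to AE: A₁E₁ = 22120000 N, A₂E₂ = 105900000 N, ΣAE = 128000000 N.
F₁ = P·A₁E₁/ΣAE = 325000·22120000/128000000 = 56160 N.

56.2 kN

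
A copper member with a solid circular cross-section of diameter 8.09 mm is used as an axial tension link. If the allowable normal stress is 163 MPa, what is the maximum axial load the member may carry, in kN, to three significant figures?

A = 51.4 mm².
P_max = σ_allow · A = 163 · 51.4 = 8379 N = 8.379 kN.

8.38 kN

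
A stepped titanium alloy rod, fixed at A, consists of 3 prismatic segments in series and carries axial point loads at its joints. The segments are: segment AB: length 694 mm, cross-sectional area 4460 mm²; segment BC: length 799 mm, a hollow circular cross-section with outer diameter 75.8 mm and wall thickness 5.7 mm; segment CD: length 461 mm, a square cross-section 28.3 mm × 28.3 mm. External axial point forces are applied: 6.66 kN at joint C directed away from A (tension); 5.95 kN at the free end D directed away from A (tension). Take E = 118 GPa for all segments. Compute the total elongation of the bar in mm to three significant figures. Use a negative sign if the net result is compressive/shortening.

0.114 mm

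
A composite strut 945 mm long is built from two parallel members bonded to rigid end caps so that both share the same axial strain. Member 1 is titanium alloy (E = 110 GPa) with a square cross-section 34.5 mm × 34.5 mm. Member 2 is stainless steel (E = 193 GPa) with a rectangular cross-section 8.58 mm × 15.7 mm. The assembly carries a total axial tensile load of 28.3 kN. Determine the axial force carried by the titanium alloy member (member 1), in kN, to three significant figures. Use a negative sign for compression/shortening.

A_1 = 1190 mm².
A_2 = 134.7 mm².
Equal strain + equilibrium ⇒ each member carries load in proportion to AE: A₁E₁ = 130900000 N, A₂E₂ = 26000000 N, ΣAE = 156900000 N.
F₁ = P·A₁E₁/ΣAE = 28300·130900000/156900000 = 23610 N.

23.6 kN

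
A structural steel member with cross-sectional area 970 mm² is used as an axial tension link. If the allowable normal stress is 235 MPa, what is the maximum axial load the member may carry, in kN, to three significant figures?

P_max = σ_allow · A = 235 · 970 = 228000 N = 227.9 kN.

228 kN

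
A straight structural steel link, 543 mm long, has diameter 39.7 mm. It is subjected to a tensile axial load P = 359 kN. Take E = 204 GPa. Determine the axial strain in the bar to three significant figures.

A = 1238 mm².
σ = N/A = 290 MPa; ε = σ/E = 290/204000 = 1.422e-03.

0.00142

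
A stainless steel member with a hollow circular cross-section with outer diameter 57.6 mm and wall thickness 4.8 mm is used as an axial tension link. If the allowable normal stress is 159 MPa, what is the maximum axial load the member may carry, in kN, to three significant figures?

127 kN

A = 796.2 mm².
P_max = σ_allow · A = 159 · 796.2 = 126600 N = 126.6 kN.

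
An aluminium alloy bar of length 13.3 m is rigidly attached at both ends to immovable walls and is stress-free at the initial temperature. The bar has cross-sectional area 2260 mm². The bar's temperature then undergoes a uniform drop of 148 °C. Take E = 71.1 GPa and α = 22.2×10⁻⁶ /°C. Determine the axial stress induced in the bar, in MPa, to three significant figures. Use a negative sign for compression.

234 MPa

Free thermal expansion αLΔT = 22.2e-6 · 13300 · -148 = -43.7 mm.
The walls impose strain ε = −(-43.7)/13300 = 3.2856e-03; σ = Eε = 71100 · 3.2856e-03 = 233.6 MPa.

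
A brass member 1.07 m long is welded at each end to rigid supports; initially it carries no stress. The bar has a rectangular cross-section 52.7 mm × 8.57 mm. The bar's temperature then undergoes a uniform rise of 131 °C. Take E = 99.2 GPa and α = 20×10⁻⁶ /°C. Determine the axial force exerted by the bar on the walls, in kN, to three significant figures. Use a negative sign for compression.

-117 kN

Free thermal expansion αLΔT = 20e-6 · 1070 · 131 = 2.803 mm.
The walls impose strain ε = −(2.803)/1070 = -2.6200e-03; σ = Eε = 99200 · -2.6200e-03 = -259.9 MPa.
Wall reaction R = σ·A = -259.9·451.6 = -117400 N = -117.4 kN.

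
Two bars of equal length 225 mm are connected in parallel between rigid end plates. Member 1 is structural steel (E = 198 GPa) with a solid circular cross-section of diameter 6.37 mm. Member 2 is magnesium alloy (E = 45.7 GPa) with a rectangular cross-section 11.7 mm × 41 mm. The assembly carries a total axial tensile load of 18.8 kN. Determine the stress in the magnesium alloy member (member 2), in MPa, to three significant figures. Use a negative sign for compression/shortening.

30.4 MPa

A_1 = 31.87 mm².
A_2 = 479.7 mm².
Equal strain + equilibrium ⇒ each member carries load in proportion to AE: A₁E₁ = 6310000 N, A₂E₂ = 21920000 N, ΣAE = 28230000 N.
σ₂ = P·E₂/ΣAE = 18800·45700/28230000 = 30.43 MPa.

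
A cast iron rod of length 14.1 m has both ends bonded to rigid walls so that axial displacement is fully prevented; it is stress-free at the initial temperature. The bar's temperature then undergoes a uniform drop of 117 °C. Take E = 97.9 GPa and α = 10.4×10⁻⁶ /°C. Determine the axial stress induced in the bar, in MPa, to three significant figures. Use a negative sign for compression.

Free thermal expansion αLΔT = 10.4e-6 · 14100 · -117 = -17.16 mm.
The walls impose strain ε = −(-17.16)/14100 = 1.2168e-03; σ = Eε = 97900 · 1.2168e-03 = 119.1 MPa.

119 MPa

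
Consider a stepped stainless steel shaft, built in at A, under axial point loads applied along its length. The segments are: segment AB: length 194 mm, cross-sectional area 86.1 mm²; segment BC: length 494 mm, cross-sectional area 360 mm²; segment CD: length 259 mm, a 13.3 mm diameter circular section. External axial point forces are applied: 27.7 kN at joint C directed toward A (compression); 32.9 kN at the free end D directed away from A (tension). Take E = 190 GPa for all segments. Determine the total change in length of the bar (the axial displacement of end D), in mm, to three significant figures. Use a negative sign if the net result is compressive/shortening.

0.422 mm

Internal axial forces (sectioning from the free end, tension +): N_CD = 32.9 kN, N_BC = 5.2 kN, N_AB = 5.2 kN.
A_CD = 138.9 mm².
δ_AB = 5200·194/(86.1·190000) = 0.06167 mm
δ_BC = 5200·494/(360·190000) = 0.03756 mm
δ_CD = 32900·259/(138.9·190000) = 0.3228 mm
δ = Σδ_i = 0.422 mm.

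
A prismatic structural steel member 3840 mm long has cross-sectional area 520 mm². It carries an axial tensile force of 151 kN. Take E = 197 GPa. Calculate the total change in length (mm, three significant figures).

δ_mech = NL/(AE) = 151000·3840/(520·197000) = 5.66 mm.

5.66 mm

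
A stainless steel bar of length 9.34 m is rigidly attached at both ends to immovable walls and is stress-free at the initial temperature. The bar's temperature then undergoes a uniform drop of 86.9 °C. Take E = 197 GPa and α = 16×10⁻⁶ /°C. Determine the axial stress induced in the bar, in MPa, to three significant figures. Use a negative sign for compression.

Free thermal expansion αLΔT = 16e-6 · 9340 · -86.9 = -12.99 mm.
The walls impose strain ε = −(-12.99)/9340 = 1.3904e-03; σ = Eε = 197000 · 1.3904e-03 = 273.9 MPa.

274 MPa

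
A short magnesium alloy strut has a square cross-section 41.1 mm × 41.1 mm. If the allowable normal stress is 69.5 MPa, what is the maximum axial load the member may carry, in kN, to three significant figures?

117 kN

A = 1689 mm².
P_max = σ_allow · A = 69.5 · 1689 = 117400 N = 117.4 kN.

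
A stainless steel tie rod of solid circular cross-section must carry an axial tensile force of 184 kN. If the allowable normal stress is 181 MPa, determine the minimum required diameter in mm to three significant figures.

Required area A ≥ P/σ_allow = 184000/181 = 1017 mm².
For a solid circular section, d ≥ √(4A/π) = 35.98 mm.

36.0 mm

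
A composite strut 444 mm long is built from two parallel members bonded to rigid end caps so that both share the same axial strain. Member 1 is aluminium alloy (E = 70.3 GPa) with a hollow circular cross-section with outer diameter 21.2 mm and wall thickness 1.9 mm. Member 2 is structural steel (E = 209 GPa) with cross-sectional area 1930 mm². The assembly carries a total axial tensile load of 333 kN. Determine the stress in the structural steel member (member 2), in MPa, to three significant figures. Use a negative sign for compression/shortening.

A_1 = 115.2 mm².
Equal strain + equilibrium ⇒ each member carries load in proportion to AE: A₁E₁ = 8099000 N, A₂E₂ = 403400000 N, ΣAE = 411500000 N.
σ₂ = P·E₂/ΣAE = 333000·209000/411500000 = 169.1 MPa.

169 MPa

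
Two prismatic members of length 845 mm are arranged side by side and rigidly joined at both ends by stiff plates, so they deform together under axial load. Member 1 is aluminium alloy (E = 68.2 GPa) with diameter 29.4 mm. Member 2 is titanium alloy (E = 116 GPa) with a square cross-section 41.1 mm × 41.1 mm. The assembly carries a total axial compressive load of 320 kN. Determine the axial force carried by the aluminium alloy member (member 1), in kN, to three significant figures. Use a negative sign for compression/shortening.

A_1 = 678.9 mm².
A_2 = 1689 mm².
Equal strain + equilibrium ⇒ each member carries load in proportion to AE: A₁E₁ = 46300000 N, A₂E₂ = 195900000 N, ΣAE = 242200000 N.
F₁ = P·A₁E₁/ΣAE = -320000·46300000/242200000 = -61160 N.

-61.2 kN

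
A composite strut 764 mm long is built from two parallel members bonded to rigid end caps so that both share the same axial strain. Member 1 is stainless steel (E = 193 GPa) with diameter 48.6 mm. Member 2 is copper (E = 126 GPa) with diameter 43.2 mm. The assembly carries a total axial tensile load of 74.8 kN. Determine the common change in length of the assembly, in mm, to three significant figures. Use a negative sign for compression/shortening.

A_1 = 1855 mm².
A_2 = 1466 mm².
Equal strain + equilibrium ⇒ each member carries load in proportion to AE: A₁E₁ = 358000000 N, A₂E₂ = 184700000 N, ΣAE = 542700000 N.
δ = PL/ΣAE = 74800·764/542700000 = 0.1053 mm.

0.105 mm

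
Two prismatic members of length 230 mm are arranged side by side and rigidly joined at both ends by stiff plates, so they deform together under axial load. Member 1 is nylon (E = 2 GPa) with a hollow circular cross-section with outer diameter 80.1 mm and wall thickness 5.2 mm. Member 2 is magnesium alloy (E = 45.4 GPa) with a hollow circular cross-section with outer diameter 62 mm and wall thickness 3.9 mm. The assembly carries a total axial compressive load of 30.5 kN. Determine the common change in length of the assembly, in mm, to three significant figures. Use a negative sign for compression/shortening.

-0.202 mm

A_1 = 1224 mm².
A_2 = 711.9 mm².
Equal strain + equilibrium ⇒ each member carries load in proportion to AE: A₁E₁ = 2447000 N, A₂E₂ = 32320000 N, ΣAE = 34770000 N.
δ = PL/ΣAE = -30500·230/34770000 = -0.2018 mm.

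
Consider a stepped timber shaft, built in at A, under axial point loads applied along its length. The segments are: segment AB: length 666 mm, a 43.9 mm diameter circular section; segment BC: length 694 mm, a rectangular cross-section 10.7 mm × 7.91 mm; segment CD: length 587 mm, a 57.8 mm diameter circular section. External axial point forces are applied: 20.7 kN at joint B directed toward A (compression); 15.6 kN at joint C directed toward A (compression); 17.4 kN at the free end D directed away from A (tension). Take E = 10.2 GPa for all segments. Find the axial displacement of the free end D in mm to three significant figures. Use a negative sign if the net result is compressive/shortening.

Internal axial forces (sectioning from the free end, tension +): N_CD = 17.4 kN, N_BC = 1.8 kN, N_AB = -18.9 kN.
A_AB = 1514 mm².
A_BC = 84.64 mm².
A_CD = 2624 mm².
δ_AB = -18900·666/(1514·10200) = -0.8153 mm
δ_BC = 1800·694/(84.64·10200) = 1.447 mm
δ_CD = 17400·587/(2624·10200) = 0.3816 mm
δ = Σδ_i = 1.013 mm.

1.01 mm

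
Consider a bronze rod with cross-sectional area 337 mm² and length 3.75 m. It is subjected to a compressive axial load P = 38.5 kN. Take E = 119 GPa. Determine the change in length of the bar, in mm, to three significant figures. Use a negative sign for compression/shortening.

-3.60 mm

δ_mech = NL/(AE) = -38500·3750/(337·119000) = -3.6 mm.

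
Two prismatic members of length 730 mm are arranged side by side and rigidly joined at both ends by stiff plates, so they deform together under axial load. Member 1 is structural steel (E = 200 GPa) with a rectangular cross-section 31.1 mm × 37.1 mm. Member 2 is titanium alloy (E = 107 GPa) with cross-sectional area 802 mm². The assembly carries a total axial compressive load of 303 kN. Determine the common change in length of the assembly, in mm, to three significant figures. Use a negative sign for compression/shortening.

-0.699 mm

A_1 = 1154 mm².
Equal strain + equilibrium ⇒ each member carries load in proportion to AE: A₁E₁ = 230800000 N, A₂E₂ = 85810000 N, ΣAE = 316600000 N.
δ = PL/ΣAE = -303000·730/316600000 = -0.6987 mm.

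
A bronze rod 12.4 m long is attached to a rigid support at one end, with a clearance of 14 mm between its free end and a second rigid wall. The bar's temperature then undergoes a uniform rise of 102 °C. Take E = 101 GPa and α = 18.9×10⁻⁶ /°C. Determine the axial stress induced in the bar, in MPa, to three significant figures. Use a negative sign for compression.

Free thermal expansion αLΔT = 18.9e-6 · 12400 · 102 = 23.9 mm.
The walls engage after the gap closes; constrained expansion = 23.9 − 14 = 9.905 mm.
The walls impose strain ε = −(9.905)/12400 = -7.9877e-04; σ = Eε = 101000 · -7.9877e-04 = -80.68 MPa.

-80.7 MPa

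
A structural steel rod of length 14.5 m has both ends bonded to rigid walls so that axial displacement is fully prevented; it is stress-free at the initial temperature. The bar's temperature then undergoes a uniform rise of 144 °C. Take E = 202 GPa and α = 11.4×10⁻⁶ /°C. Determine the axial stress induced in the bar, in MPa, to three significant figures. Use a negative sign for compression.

-332 MPa

Free thermal expansion αLΔT = 11.4e-6 · 14500 · 144 = 23.8 mm.
The walls impose strain ε = −(23.8)/14500 = -1.6416e-03; σ = Eε = 202000 · -1.6416e-03 = -331.6 MPa.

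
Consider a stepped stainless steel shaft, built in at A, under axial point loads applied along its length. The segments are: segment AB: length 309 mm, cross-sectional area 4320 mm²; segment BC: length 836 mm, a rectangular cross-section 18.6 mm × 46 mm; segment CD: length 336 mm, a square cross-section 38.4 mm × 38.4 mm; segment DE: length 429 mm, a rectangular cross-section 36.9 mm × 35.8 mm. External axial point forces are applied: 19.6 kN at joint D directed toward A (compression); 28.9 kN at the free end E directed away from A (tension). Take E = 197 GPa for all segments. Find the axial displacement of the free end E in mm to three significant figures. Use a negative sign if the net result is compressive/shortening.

Internal axial forces (sectioning from the free end, tension +): N_DE = 28.9 kN, N_CD = 9.3 kN, N_BC = 9.3 kN, N_AB = 9.3 kN.
A_BC = 855.6 mm².
A_CD = 1475 mm².
A_DE = 1321 mm².
δ_AB = 9300·309/(4320·197000) = 0.003377 mm
δ_BC = 9300·836/(855.6·197000) = 0.04613 mm
δ_CD = 9300·336/(1475·197000) = 0.01076 mm
δ_DE = 28900·429/(1321·197000) = 0.04764 mm
δ = Σδ_i = 0.1079 mm.

0.108 mm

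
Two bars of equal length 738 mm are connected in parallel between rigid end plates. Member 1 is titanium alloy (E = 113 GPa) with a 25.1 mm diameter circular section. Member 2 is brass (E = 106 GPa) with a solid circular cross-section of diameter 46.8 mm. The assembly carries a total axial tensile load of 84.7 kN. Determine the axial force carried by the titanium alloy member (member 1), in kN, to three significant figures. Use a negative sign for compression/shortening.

19.9 kN

A_1 = 494.8 mm².
A_2 = 1720 mm².
Equal strain + equilibrium ⇒ each member carries load in proportion to AE: A₁E₁ = 55910000 N, A₂E₂ = 182300000 N, ΣAE = 238300000 N.
F₁ = P·A₁E₁/ΣAE = 84700·55910000/238300000 = 19880 N.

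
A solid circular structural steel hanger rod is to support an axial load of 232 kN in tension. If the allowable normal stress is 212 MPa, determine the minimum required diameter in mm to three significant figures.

Required area A ≥ P/σ_allow = 232000/212 = 1094 mm².
For a solid circular section, d ≥ √(4A/π) = 37.33 mm.

37.3 mm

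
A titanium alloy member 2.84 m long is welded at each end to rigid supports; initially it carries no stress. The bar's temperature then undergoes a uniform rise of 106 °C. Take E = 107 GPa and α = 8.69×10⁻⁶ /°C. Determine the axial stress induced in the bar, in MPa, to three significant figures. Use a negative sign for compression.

Free thermal expansion αLΔT = 8.69e-6 · 2840 · 106 = 2.616 mm.
The walls impose strain ε = −(2.616)/2840 = -9.2114e-04; σ = Eε = 107000 · -9.2114e-04 = -98.56 MPa.

-98.6 MPa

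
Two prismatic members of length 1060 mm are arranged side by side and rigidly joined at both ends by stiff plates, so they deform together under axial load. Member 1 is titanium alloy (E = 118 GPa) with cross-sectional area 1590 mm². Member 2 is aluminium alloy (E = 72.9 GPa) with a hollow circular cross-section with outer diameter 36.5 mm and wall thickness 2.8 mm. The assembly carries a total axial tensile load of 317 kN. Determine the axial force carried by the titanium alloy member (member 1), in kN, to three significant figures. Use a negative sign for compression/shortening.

A_2 = 296.4 mm².
Equal strain + equilibrium ⇒ each member carries load in proportion to AE: A₁E₁ = 187600000 N, A₂E₂ = 21610000 N, ΣAE = 209200000 N.
F₁ = P·A₁E₁/ΣAE = 317000·187600000/209200000 = 284300 N.

284 kN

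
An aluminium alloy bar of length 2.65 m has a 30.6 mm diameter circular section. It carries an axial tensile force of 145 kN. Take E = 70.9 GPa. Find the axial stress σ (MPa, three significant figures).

A = 735.4 mm².
σ = N/A = 145000/735.4 = 197.2 MPa.

197 MPa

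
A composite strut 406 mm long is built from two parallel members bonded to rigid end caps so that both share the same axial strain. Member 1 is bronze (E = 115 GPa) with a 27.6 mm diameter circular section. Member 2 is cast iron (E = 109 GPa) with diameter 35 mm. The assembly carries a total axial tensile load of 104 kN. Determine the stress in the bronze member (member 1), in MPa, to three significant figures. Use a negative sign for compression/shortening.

68.9 MPa

A_1 = 598.3 mm².
A_2 = 962.1 mm².
Equal strain + equilibrium ⇒ each member carries load in proportion to AE: A₁E₁ = 68800000 N, A₂E₂ = 104900000 N, ΣAE = 173700000 N.
σ₁ = P·E₁/ΣAE = 104000·115000/173700000 = 68.87 MPa.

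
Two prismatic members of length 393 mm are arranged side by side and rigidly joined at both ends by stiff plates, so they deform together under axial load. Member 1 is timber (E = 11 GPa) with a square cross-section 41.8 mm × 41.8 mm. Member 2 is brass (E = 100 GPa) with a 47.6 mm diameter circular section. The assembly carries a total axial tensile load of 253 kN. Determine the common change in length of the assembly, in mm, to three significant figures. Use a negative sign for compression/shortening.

0.504 mm

A_1 = 1747 mm².
A_2 = 1780 mm².
Equal strain + equilibrium ⇒ each member carries load in proportion to AE: A₁E₁ = 19220000 N, A₂E₂ = 178000000 N, ΣAE = 197200000 N.
δ = PL/ΣAE = 253000·393/197200000 = 0.5043 mm.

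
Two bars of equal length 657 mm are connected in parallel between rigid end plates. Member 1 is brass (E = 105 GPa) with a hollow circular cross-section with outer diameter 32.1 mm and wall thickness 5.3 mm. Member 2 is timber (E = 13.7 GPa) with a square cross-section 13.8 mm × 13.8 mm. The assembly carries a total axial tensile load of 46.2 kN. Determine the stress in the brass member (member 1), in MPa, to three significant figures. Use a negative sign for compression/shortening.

98.1 MPa

A_1 = 446.2 mm².
A_2 = 190.4 mm².
Equal strain + equilibrium ⇒ each member carries load in proportion to AE: A₁E₁ = 46850000 N, A₂E₂ = 2609000 N, ΣAE = 49460000 N.
σ₁ = P·E₁/ΣAE = 46200·105000/49460000 = 98.07 MPa.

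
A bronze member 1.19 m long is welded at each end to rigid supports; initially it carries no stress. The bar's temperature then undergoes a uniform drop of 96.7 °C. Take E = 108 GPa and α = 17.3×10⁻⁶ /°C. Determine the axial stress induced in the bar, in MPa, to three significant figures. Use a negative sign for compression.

181 MPa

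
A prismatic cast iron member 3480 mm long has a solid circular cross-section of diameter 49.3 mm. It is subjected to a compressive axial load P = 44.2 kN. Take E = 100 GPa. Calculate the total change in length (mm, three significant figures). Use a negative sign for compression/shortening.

-0.806 mm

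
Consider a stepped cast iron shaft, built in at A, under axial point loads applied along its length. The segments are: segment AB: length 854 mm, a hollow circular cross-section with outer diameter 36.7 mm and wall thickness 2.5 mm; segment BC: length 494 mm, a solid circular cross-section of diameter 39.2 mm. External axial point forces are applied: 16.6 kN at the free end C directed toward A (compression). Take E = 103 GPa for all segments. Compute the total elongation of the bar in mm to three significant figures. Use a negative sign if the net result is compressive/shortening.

-0.578 mm

Internal axial forces (sectioning from the free end, tension +): N_BC = -16.6 kN, N_AB = -16.6 kN.
A_AB = 268.6 mm².
A_BC = 1207 mm².
δ_AB = -16600·854/(268.6·103000) = -0.5124 mm
δ_BC = -16600·494/(1207·103000) = -0.06597 mm
δ = Σδ_i = -0.5784 mm.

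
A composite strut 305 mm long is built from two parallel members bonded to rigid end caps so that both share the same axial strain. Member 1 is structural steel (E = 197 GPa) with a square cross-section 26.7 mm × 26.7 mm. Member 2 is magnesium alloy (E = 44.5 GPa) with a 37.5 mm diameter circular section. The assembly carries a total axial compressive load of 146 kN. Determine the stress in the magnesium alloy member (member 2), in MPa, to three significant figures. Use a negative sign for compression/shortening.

-34.3 MPa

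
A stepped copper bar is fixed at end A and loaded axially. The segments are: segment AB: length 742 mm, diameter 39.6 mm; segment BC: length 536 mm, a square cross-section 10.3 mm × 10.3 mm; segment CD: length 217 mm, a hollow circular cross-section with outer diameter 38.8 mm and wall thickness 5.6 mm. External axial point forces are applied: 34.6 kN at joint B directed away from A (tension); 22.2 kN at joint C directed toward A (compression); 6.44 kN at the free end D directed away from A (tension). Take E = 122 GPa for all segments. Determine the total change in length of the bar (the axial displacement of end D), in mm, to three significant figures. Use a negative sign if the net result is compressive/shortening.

-0.540 mm

Internal axial forces (sectioning from the free end, tension +): N_CD = 6.44 kN, N_BC = -15.76 kN, N_AB = 18.84 kN.
A_AB = 1232 mm².
A_BC = 106.1 mm².
A_CD = 584.1 mm².
δ_AB = 18840·742/(1232·122000) = 0.09303 mm
δ_BC = -15760·536/(106.1·122000) = -0.6527 mm
δ_CD = 6440·217/(584.1·122000) = 0.01961 mm
δ = Σδ_i = -0.54 mm.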